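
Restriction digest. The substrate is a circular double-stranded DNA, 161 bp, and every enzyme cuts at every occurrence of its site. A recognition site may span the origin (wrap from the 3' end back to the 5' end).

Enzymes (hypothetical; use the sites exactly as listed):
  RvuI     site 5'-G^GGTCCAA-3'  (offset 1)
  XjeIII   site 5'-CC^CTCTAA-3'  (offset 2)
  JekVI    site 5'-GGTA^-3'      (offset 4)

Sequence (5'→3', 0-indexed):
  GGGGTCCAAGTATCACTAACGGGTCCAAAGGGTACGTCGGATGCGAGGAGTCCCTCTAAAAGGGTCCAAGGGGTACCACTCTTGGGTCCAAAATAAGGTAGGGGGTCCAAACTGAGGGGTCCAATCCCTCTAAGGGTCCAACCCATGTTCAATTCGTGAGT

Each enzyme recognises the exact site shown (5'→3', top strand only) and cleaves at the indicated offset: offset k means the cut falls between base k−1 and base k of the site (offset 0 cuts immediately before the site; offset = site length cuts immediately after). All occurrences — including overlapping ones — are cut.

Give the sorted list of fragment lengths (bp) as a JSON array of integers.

[3,7,9,9,10,13,13,14,16,19,19,29]

Site scan:
  RvuI GGGTCCAA/1: at [1, 20, 61, 83, 102, 116, 133] ⇒ [2, 21, 62, 84, 103, 117, 134]
  XjeIII CCCTCTAA/2: at [51, 125] ⇒ [53, 127]
  JekVI GGTA/4: at [30, 71, 96] ⇒ [34, 75, 100]

All cut coordinates (distinct, sorted): [2, 21, 34, 53, 62, 75, 84, 100, 103, 117, 127, 134]

Fragment lengths:
  2→21: 19 bp
  21→34: 13 bp
  34→53: 19 bp
  53→62: 9 bp
  62→75: 13 bp
  75→84: 9 bp
  84→100: 16 bp
  100→103: 3 bp
  103→117: 14 bp
  117→127: 10 bp
  127→134: 7 bp
  134→2 (wrap): 161-134+2 = 29 bp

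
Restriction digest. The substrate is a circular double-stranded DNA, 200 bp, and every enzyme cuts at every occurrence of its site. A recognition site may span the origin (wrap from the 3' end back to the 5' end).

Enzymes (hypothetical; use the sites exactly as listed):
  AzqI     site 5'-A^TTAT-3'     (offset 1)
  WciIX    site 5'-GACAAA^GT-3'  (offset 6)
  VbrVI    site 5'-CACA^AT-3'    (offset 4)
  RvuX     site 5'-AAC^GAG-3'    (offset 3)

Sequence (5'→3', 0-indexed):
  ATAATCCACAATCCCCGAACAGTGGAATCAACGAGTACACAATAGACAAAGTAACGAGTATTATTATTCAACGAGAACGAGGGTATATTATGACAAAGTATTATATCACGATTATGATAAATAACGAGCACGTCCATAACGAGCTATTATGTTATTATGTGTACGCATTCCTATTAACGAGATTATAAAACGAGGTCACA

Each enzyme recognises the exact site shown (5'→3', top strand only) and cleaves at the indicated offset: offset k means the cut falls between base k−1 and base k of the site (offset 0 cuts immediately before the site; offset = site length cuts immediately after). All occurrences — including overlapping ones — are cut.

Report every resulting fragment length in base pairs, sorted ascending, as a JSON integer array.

[3,3,4,5,5,6,6,8,9,9,9,9,9,9,10,10,11,14,15,22,24]

Scan for sites:
  AzqI ATTAT/1: at [59, 62, 86, 99, 110, 145, 153, 181] ⇒ [60, 63, 87, 100, 111, 146, 154, 182]
  WciIX GACAAAGT/6: at [44, 91] ⇒ [50, 97]
  VbrVI CACAAT/4: at [6, 37, 196] ⇒ [0, 10, 41]
  RvuX AACGAG/3: at [29, 52, 69, 75, 122, 137, 175, 188] ⇒ [32, 55, 72, 78, 125, 140, 178, 191]

All cut coordinates (distinct, sorted): [0, 10, 32, 41, 50, 55, 60, 63, 72, 78, 87, 97, 100, 111, 125, 140, 146, 154, 178, 182, 191]

Fragment lengths:
  0→10: 10 bp
  10→32: 22 bp
  32→41: 9 bp
  41→50: 9 bp
  50→55: 5 bp
  55→60: 5 bp
  60→63: 3 bp
  63→72: 9 bp
  72→78: 6 bp
  78→87: 9 bp
  87→97: 10 bp
  97→100: 3 bp
  100→111: 11 bp
  111→125: 14 bp
  125→140: 15 bp
  140→146: 6 bp
  146→154: 8 bp
  154→178: 24 bp
  178→182: 4 bp
  182→191: 9 bp
  191→0 (wrap): 200-191+0 = 9 bp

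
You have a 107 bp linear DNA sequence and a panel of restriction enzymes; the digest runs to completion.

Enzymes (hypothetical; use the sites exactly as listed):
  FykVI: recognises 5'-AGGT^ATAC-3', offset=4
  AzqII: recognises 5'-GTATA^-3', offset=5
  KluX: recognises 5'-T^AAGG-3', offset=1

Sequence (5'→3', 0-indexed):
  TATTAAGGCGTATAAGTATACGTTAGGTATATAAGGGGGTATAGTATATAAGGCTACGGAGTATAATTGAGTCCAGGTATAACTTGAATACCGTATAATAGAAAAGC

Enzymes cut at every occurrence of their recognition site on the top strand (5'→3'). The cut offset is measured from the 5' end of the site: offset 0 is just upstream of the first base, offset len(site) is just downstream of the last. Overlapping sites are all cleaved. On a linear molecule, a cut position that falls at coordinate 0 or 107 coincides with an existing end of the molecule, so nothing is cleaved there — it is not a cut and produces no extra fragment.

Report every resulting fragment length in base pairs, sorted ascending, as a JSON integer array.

Per-enzyme occurrences:
  FykVI (AGGTATAC, off=4): no sites
  AzqII GTATA/5: at [9, 15, 26, 38, 43, 60, 76, 92] ⇒ [14, 20, 31, 43, 48, 65, 81, 97]
  KluX TAAGG/1: at [3, 31, 48] ⇒ [4, 32, 49]

Pooled cuts: [4, 14, 20, 31, 32, 43, 48, 49, 65, 81, 97]

Fragment lengths:
  [0,4): 4 bp
  [4,14): 10 bp
  [14,20): 6 bp
  [20,31): 11 bp
  [31,32): 1 bp
  [32,43): 11 bp
  [43,48): 5 bp
  [48,49): 1 bp
  [49,65): 16 bp
  [65,81): 16 bp
  [81,97): 16 bp
  [97,107): 10 bp

[1,1,4,5,6,10,10,11,11,16,16,16]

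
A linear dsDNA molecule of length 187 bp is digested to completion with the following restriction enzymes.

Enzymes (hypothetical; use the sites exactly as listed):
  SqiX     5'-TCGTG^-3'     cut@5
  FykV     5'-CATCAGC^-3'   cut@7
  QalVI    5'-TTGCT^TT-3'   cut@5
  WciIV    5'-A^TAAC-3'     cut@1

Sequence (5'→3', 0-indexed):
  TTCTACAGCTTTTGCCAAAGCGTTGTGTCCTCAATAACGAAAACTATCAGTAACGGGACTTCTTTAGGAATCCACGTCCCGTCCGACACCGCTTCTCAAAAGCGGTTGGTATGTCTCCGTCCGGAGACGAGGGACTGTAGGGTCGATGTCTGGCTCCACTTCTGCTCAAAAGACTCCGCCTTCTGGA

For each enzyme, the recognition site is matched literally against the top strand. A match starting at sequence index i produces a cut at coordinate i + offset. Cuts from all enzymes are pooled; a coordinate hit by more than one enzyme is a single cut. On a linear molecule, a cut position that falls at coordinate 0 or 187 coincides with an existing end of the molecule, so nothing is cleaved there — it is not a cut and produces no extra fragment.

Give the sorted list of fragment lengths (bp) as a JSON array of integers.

Per-enzyme occurrences:
  SqiX (TCGTG, off=5): no sites
  FykV (CATCAGC, off=7): no sites
  QalVI (TTGCTTT, off=5): no sites
  WciIV ATAAC/1: at [33] ⇒ [34]

All cut coordinates (distinct, sorted): [34]

Fragments:
  [0,34): 34 bp
  [34,187): 153 bp

[34,153]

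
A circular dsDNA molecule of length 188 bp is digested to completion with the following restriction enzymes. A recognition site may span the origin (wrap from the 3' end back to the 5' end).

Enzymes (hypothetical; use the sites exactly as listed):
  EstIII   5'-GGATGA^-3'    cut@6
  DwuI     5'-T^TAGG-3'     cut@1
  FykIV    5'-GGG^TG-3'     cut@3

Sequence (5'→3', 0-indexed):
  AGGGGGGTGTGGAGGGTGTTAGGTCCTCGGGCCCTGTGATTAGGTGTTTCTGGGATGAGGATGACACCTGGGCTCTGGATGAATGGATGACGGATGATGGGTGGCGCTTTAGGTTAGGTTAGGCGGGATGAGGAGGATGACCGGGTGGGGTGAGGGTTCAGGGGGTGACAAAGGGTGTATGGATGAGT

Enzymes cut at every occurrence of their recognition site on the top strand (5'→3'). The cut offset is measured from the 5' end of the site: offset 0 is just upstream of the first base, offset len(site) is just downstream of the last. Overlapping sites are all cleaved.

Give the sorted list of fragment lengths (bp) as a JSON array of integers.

[3,4,5,5,5,5,6,7,8,8,9,9,9,10,11,12,15,18,18,21]

Per-enzyme occurrences:
  EstIII (GGATGA, off=6): starts [52, 58, 76, 84, 91, 125, 134, 180] → cuts [58, 64, 82, 90, 97, 131, 140, 186]
  DwuI (TTAGG, off=1): starts [18, 39, 108, 113, 118] → cuts [19, 40, 109, 114, 119]
  FykIV (GGGTG, off=3): starts [4, 13, 98, 142, 147, 162, 172] → cuts [7, 16, 101, 145, 150, 165, 175]

All cut coordinates (distinct, sorted): [7, 16, 19, 40, 58, 64, 82, 90, 97, 101, 109, 114, 119, 131, 140, 145, 150, 165, 175, 186]

Fragment lengths:
  7→16: 9 bp
  16→19: 3 bp
  19→40: 21 bp
  40→58: 18 bp
  58→64: 6 bp
  64→82: 18 bp
  82→90: 8 bp
  90→97: 7 bp
  97→101: 4 bp
  101→109: 8 bp
  109→114: 5 bp
  114→119: 5 bp
  119→131: 12 bp
  131→140: 9 bp
  140→145: 5 bp
  145→150: 5 bp
  150→165: 15 bp
  165→175: 10 bp
  175→186: 11 bp
  186→7 (wrap): 188-186+7 = 9 bp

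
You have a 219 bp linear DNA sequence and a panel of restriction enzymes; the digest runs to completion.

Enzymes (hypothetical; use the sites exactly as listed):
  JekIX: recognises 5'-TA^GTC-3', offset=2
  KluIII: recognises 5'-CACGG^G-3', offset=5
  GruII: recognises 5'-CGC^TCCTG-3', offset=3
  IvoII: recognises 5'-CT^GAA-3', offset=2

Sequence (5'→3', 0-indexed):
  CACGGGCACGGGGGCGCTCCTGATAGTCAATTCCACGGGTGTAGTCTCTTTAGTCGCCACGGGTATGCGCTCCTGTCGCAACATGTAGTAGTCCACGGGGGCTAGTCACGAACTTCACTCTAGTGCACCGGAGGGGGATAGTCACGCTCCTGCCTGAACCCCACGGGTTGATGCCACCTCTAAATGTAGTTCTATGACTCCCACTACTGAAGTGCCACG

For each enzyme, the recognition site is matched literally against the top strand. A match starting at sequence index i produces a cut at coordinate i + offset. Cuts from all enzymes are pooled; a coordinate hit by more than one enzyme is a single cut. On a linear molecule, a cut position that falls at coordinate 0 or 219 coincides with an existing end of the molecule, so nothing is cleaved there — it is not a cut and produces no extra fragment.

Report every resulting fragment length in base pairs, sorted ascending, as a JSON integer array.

Site scan:
  JekIX (TAGTC, off=2): starts [23, 41, 50, 88, 102, 138] → cuts [25, 43, 52, 90, 104, 140]
  KluIII (CACGGG, off=5): starts [0, 6, 33, 57, 93, 161] → cuts [5, 11, 38, 62, 98, 166]
  GruII (CGCTCCTG, off=3): starts [14, 67, 144] → cuts [17, 70, 147]
  IvoII (CTGAA, off=2): starts [153, 206] → cuts [155, 208]

All cut coordinates (distinct, sorted): [5, 11, 17, 25, 38, 43, 52, 62, 70, 90, 98, 104, 140, 147, 155, 166, 208]

Fragment lengths:
  [0,5): 5 bp
  [5,11): 6 bp
  [11,17): 6 bp
  [17,25): 8 bp
  [25,38): 13 bp
  [38,43): 5 bp
  [43,52): 9 bp
  [52,62): 10 bp
  [62,70): 8 bp
  [70,90): 20 bp
  [90,98): 8 bp
  [98,104): 6 bp
  [104,140): 36 bp
  [140,147): 7 bp
  [147,155): 8 bp
  [155,166): 11 bp
  [166,208): 42 bp
  [208,219): 11 bp

[5,5,6,6,6,7,8,8,8,8,9,10,11,11,13,20,36,42]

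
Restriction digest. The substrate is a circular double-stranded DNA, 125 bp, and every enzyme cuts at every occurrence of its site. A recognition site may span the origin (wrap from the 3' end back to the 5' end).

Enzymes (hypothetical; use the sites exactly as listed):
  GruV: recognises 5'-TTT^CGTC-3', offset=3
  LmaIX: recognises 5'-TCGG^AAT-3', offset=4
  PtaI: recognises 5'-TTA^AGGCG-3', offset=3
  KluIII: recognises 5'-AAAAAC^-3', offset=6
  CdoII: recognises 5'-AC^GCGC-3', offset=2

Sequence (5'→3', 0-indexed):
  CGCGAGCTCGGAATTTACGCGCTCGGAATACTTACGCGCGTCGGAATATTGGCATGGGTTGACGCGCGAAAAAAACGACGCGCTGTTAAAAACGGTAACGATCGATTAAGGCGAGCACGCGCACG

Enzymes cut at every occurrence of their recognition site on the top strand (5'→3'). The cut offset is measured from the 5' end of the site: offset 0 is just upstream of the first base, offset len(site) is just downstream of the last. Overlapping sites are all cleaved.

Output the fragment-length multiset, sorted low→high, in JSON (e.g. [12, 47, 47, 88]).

[3,6,7,8,9,9,10,12,13,14,15,19]

Site scan:
  GruV (TTTCGTC, off=3): no sites
  LmaIX TCGGAAT/4: at [7, 22, 40] ⇒ [11, 26, 44]
  PtaI TTAAGGCG/3: at [105] ⇒ [108]
  KluIII AAAAAC/6: at [70, 87] ⇒ [76, 93]
  CdoII ACGCGC/2: at [16, 33, 61, 77, 116, 122] ⇒ [18, 35, 63, 79, 118, 124]

Pooled cuts: [11, 18, 26, 35, 44, 63, 76, 79, 93, 108, 118, 124]

Fragments:
  11→18: 7 bp
  18→26: 8 bp
  26→35: 9 bp
  35→44: 9 bp
  44→63: 19 bp
  63→76: 13 bp
  76→79: 3 bp
  79→93: 14 bp
  93→108: 15 bp
  108→118: 10 bp
  118→124: 6 bp
  124→11 (wrap): 125-124+11 = 12 bp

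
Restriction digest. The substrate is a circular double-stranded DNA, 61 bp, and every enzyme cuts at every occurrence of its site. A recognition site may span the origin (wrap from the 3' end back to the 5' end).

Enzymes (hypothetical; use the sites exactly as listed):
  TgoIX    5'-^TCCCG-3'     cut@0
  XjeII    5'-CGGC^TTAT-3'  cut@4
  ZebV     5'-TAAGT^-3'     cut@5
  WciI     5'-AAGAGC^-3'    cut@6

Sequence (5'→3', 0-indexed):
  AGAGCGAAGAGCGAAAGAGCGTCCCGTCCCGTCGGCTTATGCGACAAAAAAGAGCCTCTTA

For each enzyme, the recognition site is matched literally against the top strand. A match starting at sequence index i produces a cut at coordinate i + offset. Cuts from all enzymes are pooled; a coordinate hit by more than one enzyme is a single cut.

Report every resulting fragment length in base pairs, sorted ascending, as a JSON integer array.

Scan for sites:
  TgoIX TCCCG/0: at [21, 26] ⇒ [21, 26]
  XjeII CGGCTTAT/4: at [32] ⇒ [36]
  ZebV (TAAGT, off=5): no sites
  WciI AAGAGC/6: at [6, 14, 49, 60] ⇒ [5, 12, 20, 55]

All cut coordinates (distinct, sorted): [5, 12, 20, 21, 26, 36, 55]

Fragment lengths:
  5→12: 7 bp
  12→20: 8 bp
  20→21: 1 bp
  21→26: 5 bp
  26→36: 10 bp
  36→55: 19 bp
  55→5 (wrap): 61-55+5 = 11 bp

[1,5,7,8,10,11,19]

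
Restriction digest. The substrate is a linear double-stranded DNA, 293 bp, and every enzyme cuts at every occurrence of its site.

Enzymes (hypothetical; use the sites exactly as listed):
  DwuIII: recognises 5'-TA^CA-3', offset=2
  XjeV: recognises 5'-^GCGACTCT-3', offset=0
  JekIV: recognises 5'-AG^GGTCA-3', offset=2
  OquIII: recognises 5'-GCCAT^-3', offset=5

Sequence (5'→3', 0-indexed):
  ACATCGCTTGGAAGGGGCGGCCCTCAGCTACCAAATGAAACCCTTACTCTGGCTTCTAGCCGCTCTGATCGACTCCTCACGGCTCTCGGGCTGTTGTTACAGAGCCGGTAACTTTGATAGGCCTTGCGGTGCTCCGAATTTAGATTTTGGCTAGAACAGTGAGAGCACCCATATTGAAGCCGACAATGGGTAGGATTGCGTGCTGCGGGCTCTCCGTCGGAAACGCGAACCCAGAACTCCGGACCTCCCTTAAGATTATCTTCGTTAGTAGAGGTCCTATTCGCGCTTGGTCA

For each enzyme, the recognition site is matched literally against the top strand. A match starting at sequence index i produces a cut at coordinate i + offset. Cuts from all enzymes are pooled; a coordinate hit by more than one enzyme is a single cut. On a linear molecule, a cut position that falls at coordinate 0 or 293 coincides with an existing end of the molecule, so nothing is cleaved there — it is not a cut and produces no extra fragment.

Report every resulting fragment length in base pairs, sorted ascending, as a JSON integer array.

Site scan:
  DwuIII TACA/2: at [97] ⇒ [99]
  XjeV (GCGACTCT, off=0): no sites
  JekIV (AGGGTCA, off=2): no sites
  OquIII (GCCAT, off=5): no sites

Pooled cuts: [99]

Fragment lengths:
  [0,99): 99 bp
  [99,293): 194 bp

[99,194]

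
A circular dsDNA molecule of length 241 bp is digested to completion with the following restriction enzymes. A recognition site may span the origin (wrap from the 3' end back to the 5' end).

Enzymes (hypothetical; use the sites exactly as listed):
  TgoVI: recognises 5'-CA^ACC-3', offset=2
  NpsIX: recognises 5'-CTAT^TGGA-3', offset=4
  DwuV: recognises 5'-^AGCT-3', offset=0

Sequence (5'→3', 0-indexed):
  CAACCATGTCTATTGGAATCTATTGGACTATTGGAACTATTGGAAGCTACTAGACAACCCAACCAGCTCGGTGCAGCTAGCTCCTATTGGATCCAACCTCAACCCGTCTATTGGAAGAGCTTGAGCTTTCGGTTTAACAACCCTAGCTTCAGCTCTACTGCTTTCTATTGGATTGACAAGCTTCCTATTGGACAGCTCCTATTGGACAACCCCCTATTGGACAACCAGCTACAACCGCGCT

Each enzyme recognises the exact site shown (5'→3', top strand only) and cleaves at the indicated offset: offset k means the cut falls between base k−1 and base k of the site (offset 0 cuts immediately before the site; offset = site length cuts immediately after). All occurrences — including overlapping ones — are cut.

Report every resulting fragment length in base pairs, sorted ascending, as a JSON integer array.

Site scan:
  TgoVI (CAACC, off=2): starts [0, 54, 59, 93, 99, 137, 206, 221, 231] → cuts [2, 56, 61, 95, 101, 139, 208, 223, 233]
  NpsIX (CTATTGGA, off=4): starts [9, 19, 27, 36, 83, 107, 164, 184, 198, 213] → cuts [13, 23, 31, 40, 87, 111, 168, 188, 202, 217]
  DwuV (AGCT, off=0): starts [44, 64, 74, 78, 117, 123, 144, 150, 178, 193, 226] → cuts [44, 64, 74, 78, 117, 123, 144, 150, 178, 193, 226]

All cut coordinates (distinct, sorted): [2, 13, 23, 31, 40, 44, 56, 61, 64, 74, 78, 87, 95, 101, 111, 117, 123, 139, 144, 150, 168, 178, 188, 193, 202, 208, 217, 223, 226, 233]

Fragment lengths:
  2→13: 11 bp
  13→23: 10 bp
  23→31: 8 bp
  31→40: 9 bp
  40→44: 4 bp
  44→56: 12 bp
  56→61: 5 bp
  61→64: 3 bp
  64→74: 10 bp
  74→78: 4 bp
  78→87: 9 bp
  87→95: 8 bp
  95→101: 6 bp
  101→111: 10 bp
  111→117: 6 bp
  117→123: 6 bp
  123→139: 16 bp
  139→144: 5 bp
  144→150: 6 bp
  150→168: 18 bp
  168→178: 10 bp
  178→188: 10 bp
  188→193: 5 bp
  193→202: 9 bp
  202→208: 6 bp
  208→217: 9 bp
  217→223: 6 bp
  223→226: 3 bp
  226→233: 7 bp
  233→2 (wrap): 241-233+2 = 10 bp

[3,3,4,4,5,5,5,6,6,6,6,6,6,7,8,8,9,9,9,9,10,10,10,10,10,10,11,12,16,18]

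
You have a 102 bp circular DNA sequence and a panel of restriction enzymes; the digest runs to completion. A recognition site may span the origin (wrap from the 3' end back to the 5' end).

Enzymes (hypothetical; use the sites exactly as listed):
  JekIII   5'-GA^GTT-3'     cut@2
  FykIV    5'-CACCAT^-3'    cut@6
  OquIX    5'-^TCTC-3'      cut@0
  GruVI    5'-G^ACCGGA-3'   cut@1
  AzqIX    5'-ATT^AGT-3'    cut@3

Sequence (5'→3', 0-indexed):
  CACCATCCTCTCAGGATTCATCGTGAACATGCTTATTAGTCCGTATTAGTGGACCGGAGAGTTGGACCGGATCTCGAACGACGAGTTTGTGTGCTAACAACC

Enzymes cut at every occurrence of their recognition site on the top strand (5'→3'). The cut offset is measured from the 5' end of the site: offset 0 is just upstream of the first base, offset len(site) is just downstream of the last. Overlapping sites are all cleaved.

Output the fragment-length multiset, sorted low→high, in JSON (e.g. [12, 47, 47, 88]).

Per-enzyme occurrences:
  JekIII (GAGTT, off=2): starts [58, 82] → cuts [60, 84]
  FykIV (CACCAT, off=6): starts [0] → cuts [6]
  OquIX (TCTC, off=0): starts [8, 71] → cuts [8, 71]
  GruVI (GACCGGA, off=1): starts [51, 64] → cuts [52, 65]
  AzqIX (ATTAGT, off=3): starts [34, 44] → cuts [37, 47]

Pooled cuts: [6, 8, 37, 47, 52, 60, 65, 71, 84]

Fragments:
  6→8: 2 bp
  8→37: 29 bp
  37→47: 10 bp
  47→52: 5 bp
  52→60: 8 bp
  60→65: 5 bp
  65→71: 6 bp
  71→84: 13 bp
  84→6 (wrap): 102-84+6 = 24 bp

[2,5,5,6,8,10,13,24,29]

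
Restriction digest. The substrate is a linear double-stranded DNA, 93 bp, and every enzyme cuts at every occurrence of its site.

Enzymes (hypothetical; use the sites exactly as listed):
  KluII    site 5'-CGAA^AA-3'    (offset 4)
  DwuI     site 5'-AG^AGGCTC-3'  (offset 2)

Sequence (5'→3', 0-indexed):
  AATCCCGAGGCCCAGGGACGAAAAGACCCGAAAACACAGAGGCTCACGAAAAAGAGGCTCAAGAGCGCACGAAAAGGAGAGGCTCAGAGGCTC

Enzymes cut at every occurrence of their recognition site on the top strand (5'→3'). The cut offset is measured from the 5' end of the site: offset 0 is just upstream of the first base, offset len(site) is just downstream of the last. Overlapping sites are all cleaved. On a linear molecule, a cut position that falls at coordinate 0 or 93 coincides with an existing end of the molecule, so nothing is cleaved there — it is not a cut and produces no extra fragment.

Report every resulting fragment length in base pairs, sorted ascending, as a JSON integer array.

Site scan:
  KluII (CGAAAA, off=4): starts [18, 28, 46, 69] → cuts [22, 32, 50, 73]
  DwuI (AGAGGCTC, off=2): starts [37, 52, 77, 85] → cuts [39, 54, 79, 87]

All cut coordinates (distinct, sorted): [22, 32, 39, 50, 54, 73, 79, 87]

Fragments:
  [0,22): 22 bp
  [22,32): 10 bp
  [32,39): 7 bp
  [39,50): 11 bp
  [50,54): 4 bp
  [54,73): 19 bp
  [73,79): 6 bp
  [79,87): 8 bp
  [87,93): 6 bp

[4,6,6,7,8,10,11,19,22]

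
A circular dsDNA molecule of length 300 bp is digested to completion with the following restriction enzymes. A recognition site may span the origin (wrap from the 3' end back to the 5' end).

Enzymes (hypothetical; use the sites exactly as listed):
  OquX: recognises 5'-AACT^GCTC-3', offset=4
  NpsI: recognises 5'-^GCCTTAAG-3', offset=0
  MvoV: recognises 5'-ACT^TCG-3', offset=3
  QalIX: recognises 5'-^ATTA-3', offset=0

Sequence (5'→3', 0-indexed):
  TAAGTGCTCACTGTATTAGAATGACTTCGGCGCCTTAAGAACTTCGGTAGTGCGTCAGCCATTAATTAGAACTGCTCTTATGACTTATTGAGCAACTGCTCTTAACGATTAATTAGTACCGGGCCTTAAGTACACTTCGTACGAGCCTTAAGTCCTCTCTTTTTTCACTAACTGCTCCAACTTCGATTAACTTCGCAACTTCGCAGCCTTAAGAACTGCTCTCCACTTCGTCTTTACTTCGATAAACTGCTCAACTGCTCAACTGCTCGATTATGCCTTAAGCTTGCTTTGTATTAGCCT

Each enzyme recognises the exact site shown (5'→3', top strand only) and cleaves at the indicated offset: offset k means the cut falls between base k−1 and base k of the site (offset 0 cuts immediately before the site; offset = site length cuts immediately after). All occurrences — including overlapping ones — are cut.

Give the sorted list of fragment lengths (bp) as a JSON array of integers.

[3,4,4,4,5,5,5,5,7,8,8,8,8,9,9,10,10,10,11,11,12,12,12,14,17,18,18,24,29]

Scan for sites:
  OquX (AACTGCTC, off=4): starts [69, 93, 169, 213, 244, 252, 260] → cuts [73, 97, 173, 217, 248, 256, 264]
  NpsI (GCCTTAAG, off=0): starts [31, 122, 144, 205, 274, 296] → cuts [31, 122, 144, 205, 274, 296]
  MvoV (ACTTCG, off=3): starts [23, 40, 133, 179, 189, 197, 224, 235] → cuts [26, 43, 136, 182, 192, 200, 227, 238]
  QalIX (ATTA, off=0): starts [14, 60, 64, 107, 111, 185, 269, 292] → cuts [14, 60, 64, 107, 111, 185, 269, 292]

All cut coordinates (distinct, sorted): [14, 26, 31, 43, 60, 64, 73, 97, 107, 111, 122, 136, 144, 173, 182, 185, 192, 200, 205, 217, 227, 238, 248, 256, 264, 269, 274, 292, 296]

Fragment lengths:
  14→26: 12 bp
  26→31: 5 bp
  31→43: 12 bp
  43→60: 17 bp
  60→64: 4 bp
  64→73: 9 bp
  73→97: 24 bp
  97→107: 10 bp
  107→111: 4 bp
  111→122: 11 bp
  122→136: 14 bp
  136→144: 8 bp
  144→173: 29 bp
  173→182: 9 bp
  182→185: 3 bp
  185→192: 7 bp
  192→200: 8 bp
  200→205: 5 bp
  205→217: 12 bp
  217→227: 10 bp
  227→238: 11 bp
  238→248: 10 bp
  248→256: 8 bp
  256→264: 8 bp
  264→269: 5 bp
  269→274: 5 bp
  274→292: 18 bp
  292→296: 4 bp
  296→14 (wrap): 300-296+14 = 18 bp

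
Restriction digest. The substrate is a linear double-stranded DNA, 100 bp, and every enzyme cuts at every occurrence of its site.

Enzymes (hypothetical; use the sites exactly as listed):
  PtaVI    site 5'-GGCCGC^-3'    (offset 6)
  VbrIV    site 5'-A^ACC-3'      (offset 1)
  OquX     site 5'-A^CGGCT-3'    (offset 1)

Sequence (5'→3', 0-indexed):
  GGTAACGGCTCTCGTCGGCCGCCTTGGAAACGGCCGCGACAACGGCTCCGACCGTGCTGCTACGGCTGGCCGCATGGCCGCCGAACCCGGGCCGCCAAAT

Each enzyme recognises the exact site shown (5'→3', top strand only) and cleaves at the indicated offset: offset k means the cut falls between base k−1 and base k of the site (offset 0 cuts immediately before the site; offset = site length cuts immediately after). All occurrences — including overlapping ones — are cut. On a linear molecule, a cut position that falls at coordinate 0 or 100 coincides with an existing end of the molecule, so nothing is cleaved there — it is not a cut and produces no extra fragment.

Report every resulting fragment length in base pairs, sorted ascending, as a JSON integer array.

Site scan:
  PtaVI (GGCCGC, off=6): starts [16, 31, 67, 75, 89] → cuts [22, 37, 73, 81, 95]
  VbrIV (AACC, off=1): starts [83] → cuts [84]
  OquX (ACGGCT, off=1): starts [4, 41, 61] → cuts [5, 42, 62]

Pooled cuts: [5, 22, 37, 42, 62, 73, 81, 84, 95]

Fragments:
  [0,5): 5 bp
  [5,22): 17 bp
  [22,37): 15 bp
  [37,42): 5 bp
  [42,62): 20 bp
  [62,73): 11 bp
  [73,81): 8 bp
  [81,84): 3 bp
  [84,95): 11 bp
  [95,100): 5 bp

[3,5,5,5,8,11,11,15,17,20]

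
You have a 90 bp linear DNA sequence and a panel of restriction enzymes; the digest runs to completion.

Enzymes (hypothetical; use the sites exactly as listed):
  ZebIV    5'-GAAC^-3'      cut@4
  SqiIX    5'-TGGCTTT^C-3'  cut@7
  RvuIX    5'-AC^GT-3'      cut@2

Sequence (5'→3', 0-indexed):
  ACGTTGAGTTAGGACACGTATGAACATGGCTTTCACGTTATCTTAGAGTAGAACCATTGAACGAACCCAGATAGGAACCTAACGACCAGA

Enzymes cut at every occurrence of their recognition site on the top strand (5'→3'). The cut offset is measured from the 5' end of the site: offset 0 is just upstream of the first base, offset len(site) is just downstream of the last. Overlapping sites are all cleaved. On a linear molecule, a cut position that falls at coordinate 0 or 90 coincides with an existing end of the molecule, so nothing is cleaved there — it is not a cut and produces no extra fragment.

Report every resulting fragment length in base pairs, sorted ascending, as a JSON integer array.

Per-enzyme occurrences:
  ZebIV GAAC/4: at [21, 50, 58, 62, 74] ⇒ [25, 54, 62, 66, 78]
  SqiIX TGGCTTTC/7: at [26] ⇒ [33]
  RvuIX ACGT/2: at [0, 15, 34] ⇒ [2, 17, 36]

Pooled cuts: [2, 17, 25, 33, 36, 54, 62, 66, 78]

Fragment lengths:
  [0,2): 2 bp
  [2,17): 15 bp
  [17,25): 8 bp
  [25,33): 8 bp
  [33,36): 3 bp
  [36,54): 18 bp
  [54,62): 8 bp
  [62,66): 4 bp
  [66,78): 12 bp
  [78,90): 12 bp

[2,3,4,8,8,8,12,12,15,18]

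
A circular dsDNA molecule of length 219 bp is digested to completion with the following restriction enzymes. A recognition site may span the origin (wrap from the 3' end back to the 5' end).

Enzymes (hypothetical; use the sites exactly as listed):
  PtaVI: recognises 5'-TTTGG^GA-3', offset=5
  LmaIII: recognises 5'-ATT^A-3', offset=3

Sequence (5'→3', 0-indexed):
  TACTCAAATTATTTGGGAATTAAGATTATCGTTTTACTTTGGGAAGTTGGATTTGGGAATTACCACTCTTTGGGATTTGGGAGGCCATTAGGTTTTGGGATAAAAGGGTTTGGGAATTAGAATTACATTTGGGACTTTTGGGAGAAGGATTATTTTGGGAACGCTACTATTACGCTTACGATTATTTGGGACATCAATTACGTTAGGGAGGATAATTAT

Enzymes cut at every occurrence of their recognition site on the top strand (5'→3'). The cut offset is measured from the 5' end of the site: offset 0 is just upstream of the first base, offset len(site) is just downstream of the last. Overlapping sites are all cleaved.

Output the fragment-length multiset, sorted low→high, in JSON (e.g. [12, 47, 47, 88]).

[3,5,5,5,6,6,6,6,7,7,8,9,9,9,9,10,10,12,12,13,14,15,15,18]

Scan for sites:
  PtaVI TTTGGGA/5: at [11, 37, 51, 68, 75, 93, 108, 127, 136, 153, 184] ⇒ [16, 42, 56, 73, 80, 98, 113, 132, 141, 158, 189]
  LmaIII ATTA/3: at [7, 18, 24, 58, 86, 115, 121, 148, 168, 180, 196, 214, 217] ⇒ [1, 10, 21, 27, 61, 89, 118, 124, 151, 171, 183, 199, 217]

All cut coordinates (distinct, sorted): [1, 10, 16, 21, 27, 42, 56, 61, 73, 80, 89, 98, 113, 118, 124, 132, 141, 151, 158, 171, 183, 189, 199, 217]

Fragment lengths:
  1→10: 9 bp
  10→16: 6 bp
  16→21: 5 bp
  21→27: 6 bp
  27→42: 15 bp
  42→56: 14 bp
  56→61: 5 bp
  61→73: 12 bp
  73→80: 7 bp
  80→89: 9 bp
  89→98: 9 bp
  98→113: 15 bp
  113→118: 5 bp
  118→124: 6 bp
  124→132: 8 bp
  132→141: 9 bp
  141→151: 10 bp
  151→158: 7 bp
  158→171: 13 bp
  171→183: 12 bp
  183→189: 6 bp
  189→199: 10 bp
  199→217: 18 bp
  217→1 (wrap): 219-217+1 = 3 bp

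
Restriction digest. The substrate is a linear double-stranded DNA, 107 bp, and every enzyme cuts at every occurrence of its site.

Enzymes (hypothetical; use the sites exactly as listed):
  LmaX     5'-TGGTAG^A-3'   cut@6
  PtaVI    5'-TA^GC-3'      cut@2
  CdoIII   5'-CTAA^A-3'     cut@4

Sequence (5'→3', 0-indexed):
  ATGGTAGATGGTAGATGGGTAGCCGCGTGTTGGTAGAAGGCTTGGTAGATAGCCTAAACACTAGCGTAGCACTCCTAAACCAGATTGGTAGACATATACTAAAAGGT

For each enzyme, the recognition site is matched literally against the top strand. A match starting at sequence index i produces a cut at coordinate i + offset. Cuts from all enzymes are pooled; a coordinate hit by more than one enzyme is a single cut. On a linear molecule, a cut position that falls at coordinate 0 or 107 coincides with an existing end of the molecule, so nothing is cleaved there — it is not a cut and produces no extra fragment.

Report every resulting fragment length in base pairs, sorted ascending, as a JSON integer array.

Per-enzyme occurrences:
  LmaX (TGGTAGA, off=6): starts [1, 8, 30, 42, 85] → cuts [7, 14, 36, 48, 91]
  PtaVI (TAGC, off=2): starts [19, 49, 61, 66] → cuts [21, 51, 63, 68]
  CdoIII (CTAAA, off=4): starts [53, 74, 98] → cuts [57, 78, 102]

Pooled cuts: [7, 14, 21, 36, 48, 51, 57, 63, 68, 78, 91, 102]

Fragments:
  [0,7): 7 bp
  [7,14): 7 bp
  [14,21): 7 bp
  [21,36): 15 bp
  [36,48): 12 bp
  [48,51): 3 bp
  [51,57): 6 bp
  [57,63): 6 bp
  [63,68): 5 bp
  [68,78): 10 bp
  [78,91): 13 bp
  [91,102): 11 bp
  [102,107): 5 bp

[3,5,5,6,6,7,7,7,10,11,12,13,15]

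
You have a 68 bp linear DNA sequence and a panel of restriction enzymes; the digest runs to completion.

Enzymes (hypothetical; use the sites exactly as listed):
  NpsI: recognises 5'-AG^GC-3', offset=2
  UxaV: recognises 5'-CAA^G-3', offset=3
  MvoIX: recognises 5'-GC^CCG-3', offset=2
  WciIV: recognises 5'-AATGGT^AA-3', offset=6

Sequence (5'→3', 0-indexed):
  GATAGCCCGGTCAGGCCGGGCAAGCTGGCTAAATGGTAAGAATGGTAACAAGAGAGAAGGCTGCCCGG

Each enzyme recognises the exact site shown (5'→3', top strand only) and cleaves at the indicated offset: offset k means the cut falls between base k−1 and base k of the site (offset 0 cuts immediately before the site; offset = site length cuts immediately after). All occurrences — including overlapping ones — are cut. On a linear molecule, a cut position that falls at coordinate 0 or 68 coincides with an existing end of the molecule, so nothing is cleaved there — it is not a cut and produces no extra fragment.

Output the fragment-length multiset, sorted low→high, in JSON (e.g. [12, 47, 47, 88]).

[4,5,5,6,8,8,9,9,14]

Per-enzyme occurrences:
  NpsI AGGC/2: at [12, 57] ⇒ [14, 59]
  UxaV CAAG/3: at [20, 48] ⇒ [23, 51]
  MvoIX GCCCG/2: at [4, 62] ⇒ [6, 64]
  WciIV AATGGTAA/6: at [31, 40] ⇒ [37, 46]

All cut coordinates (distinct, sorted): [6, 14, 23, 37, 46, 51, 59, 64]

Fragments:
  [0,6): 6 bp
  [6,14): 8 bp
  [14,23): 9 bp
  [23,37): 14 bp
  [37,46): 9 bp
  [46,51): 5 bp
  [51,59): 8 bp
  [59,64): 5 bp
  [64,68): 4 bp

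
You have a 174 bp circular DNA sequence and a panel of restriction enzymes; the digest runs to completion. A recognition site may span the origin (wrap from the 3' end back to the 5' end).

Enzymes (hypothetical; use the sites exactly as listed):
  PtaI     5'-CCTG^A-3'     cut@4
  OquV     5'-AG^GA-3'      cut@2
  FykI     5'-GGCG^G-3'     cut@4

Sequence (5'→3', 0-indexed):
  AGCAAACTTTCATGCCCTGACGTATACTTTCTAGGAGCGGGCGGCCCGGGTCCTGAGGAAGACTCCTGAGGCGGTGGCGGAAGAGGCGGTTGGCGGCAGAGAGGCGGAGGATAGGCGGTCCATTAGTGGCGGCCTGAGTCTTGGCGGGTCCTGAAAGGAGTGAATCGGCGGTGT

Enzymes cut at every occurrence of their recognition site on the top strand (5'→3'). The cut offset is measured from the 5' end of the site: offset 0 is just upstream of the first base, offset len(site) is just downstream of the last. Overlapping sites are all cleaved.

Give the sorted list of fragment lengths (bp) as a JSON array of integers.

Site scan:
  PtaI CCTGA/4: at [15, 51, 64, 132, 149] ⇒ [19, 55, 68, 136, 153]
  OquV AGGA/2: at [32, 55, 107, 155] ⇒ [34, 57, 109, 157]
  FykI GGCGG/4: at [39, 69, 75, 84, 91, 102, 113, 127, 142, 166] ⇒ [43, 73, 79, 88, 95, 106, 117, 131, 146, 170]

Pooled cuts: [19, 34, 43, 55, 57, 68, 73, 79, 88, 95, 106, 109, 117, 131, 136, 146, 153, 157, 170]

Fragment lengths:
  19→34: 15 bp
  34→43: 9 bp
  43→55: 12 bp
  55→57: 2 bp
  57→68: 11 bp
  68→73: 5 bp
  73→79: 6 bp
  79→88: 9 bp
  88→95: 7 bp
  95→106: 11 bp
  106→109: 3 bp
  109→117: 8 bp
  117→131: 14 bp
  131→136: 5 bp
  136→146: 10 bp
  146→153: 7 bp
  153→157: 4 bp
  157→170: 13 bp
  170→19 (wrap): 174-170+19 = 23 bp

[2,3,4,5,5,6,7,7,8,9,9,10,11,11,12,13,14,15,23]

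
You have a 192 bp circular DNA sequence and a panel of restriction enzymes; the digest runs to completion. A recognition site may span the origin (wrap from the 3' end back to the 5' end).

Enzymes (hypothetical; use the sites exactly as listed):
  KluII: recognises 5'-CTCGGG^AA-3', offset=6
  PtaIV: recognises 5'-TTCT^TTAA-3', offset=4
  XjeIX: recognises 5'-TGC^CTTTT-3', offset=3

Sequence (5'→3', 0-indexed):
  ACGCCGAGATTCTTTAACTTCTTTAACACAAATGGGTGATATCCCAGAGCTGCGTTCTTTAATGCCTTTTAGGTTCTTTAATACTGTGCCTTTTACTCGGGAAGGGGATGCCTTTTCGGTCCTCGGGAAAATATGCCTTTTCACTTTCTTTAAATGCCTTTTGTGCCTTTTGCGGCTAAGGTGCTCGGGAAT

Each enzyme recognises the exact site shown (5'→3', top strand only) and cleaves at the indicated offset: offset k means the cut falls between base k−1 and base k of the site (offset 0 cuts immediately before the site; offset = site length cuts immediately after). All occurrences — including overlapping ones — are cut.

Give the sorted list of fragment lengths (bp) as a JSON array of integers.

Scan for sites:
  KluII CTCGGGAA/6: at [95, 121, 183] ⇒ [101, 127, 189]
  PtaIV TTCTTTAA/4: at [9, 18, 54, 73, 145] ⇒ [13, 22, 58, 77, 149]
  XjeIX TGCCTTTT/3: at [62, 86, 108, 133, 154, 163] ⇒ [65, 89, 111, 136, 157, 166]

All cut coordinates (distinct, sorted): [13, 22, 58, 65, 77, 89, 101, 111, 127, 136, 149, 157, 166, 189]

Fragments:
  13→22: 9 bp
  22→58: 36 bp
  58→65: 7 bp
  65→77: 12 bp
  77→89: 12 bp
  89→101: 12 bp
  101→111: 10 bp
  111→127: 16 bp
  127→136: 9 bp
  136→149: 13 bp
  149→157: 8 bp
  157→166: 9 bp
  166→189: 23 bp
  189→13 (wrap): 192-189+13 = 16 bp

[7,8,9,9,9,10,12,12,12,13,16,16,23,36]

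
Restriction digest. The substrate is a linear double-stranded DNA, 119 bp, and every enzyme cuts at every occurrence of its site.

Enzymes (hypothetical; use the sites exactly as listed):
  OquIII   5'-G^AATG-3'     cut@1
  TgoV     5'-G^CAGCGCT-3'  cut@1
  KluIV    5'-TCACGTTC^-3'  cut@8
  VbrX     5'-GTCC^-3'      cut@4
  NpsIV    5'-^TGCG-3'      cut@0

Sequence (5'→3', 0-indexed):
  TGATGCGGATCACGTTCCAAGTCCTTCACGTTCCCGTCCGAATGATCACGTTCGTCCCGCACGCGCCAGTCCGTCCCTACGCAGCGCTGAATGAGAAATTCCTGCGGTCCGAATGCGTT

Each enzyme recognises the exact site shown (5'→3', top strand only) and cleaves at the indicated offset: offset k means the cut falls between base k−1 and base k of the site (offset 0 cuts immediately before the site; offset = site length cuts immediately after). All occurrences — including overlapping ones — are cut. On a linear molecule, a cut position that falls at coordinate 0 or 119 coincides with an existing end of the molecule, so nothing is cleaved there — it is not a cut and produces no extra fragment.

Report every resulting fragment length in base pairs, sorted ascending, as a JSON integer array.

[1,1,2,3,4,4,5,6,6,7,8,8,9,13,13,14,15]

Site scan:
  OquIII GAATG/1: at [39, 88, 110] ⇒ [40, 89, 111]
  TgoV GCAGCGCT/1: at [80] ⇒ [81]
  KluIV TCACGTTC/8: at [9, 25, 45] ⇒ [17, 33, 53]
  VbrX GTCC/4: at [20, 35, 53, 68, 72, 106] ⇒ [24, 39, 57, 72, 76, 110]
  NpsIV TGCG/0: at [3, 102, 113] ⇒ [3, 102, 113]

Pooled cuts: [3, 17, 24, 33, 39, 40, 53, 57, 72, 76, 81, 89, 102, 110, 111, 113]

Fragments:
  [0,3): 3 bp
  [3,17): 14 bp
  [17,24): 7 bp
  [24,33): 9 bp
  [33,39): 6 bp
  [39,40): 1 bp
  [40,53): 13 bp
  [53,57): 4 bp
  [57,72): 15 bp
  [72,76): 4 bp
  [76,81): 5 bp
  [81,89): 8 bp
  [89,102): 13 bp
  [102,110): 8 bp
  [110,111): 1 bp
  [111,113): 2 bp
  [113,119): 6 bp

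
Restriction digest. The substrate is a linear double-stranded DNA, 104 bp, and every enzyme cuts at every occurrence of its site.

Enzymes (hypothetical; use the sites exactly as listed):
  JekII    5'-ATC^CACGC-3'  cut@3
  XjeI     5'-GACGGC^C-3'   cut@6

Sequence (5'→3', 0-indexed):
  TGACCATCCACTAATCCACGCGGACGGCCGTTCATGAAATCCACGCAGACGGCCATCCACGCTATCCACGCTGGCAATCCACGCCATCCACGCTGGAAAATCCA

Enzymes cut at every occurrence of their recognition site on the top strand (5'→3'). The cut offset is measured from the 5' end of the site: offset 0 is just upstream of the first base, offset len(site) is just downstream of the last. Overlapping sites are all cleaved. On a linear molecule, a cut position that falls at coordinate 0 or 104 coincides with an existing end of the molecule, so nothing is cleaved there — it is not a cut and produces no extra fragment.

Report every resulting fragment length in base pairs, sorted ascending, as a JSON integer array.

[4,9,9,12,12,13,13,16,16]

Per-enzyme occurrences:
  JekII ATCCACGC/3: at [13, 38, 54, 63, 76, 85] ⇒ [16, 41, 57, 66, 79, 88]
  XjeI GACGGCC/6: at [22, 47] ⇒ [28, 53]

Pooled cuts: [16, 28, 41, 53, 57, 66, 79, 88]

Fragment lengths:
  [0,16): 16 bp
  [16,28): 12 bp
  [28,41): 13 bp
  [41,53): 12 bp
  [53,57): 4 bp
  [57,66): 9 bp
  [66,79): 13 bp
  [79,88): 9 bp
  [88,104): 16 bp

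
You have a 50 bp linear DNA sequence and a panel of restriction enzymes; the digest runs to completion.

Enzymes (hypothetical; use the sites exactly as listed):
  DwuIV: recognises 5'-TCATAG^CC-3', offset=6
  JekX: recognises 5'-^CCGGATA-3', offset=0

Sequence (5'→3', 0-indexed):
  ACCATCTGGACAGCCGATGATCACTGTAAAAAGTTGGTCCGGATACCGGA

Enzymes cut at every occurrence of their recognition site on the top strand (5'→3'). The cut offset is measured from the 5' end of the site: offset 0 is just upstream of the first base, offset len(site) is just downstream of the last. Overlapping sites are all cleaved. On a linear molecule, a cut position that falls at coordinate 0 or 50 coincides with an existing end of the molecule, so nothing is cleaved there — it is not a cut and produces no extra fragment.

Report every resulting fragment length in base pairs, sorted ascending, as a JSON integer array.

Per-enzyme occurrences:
  DwuIV (TCATAGCC, off=6): no sites
  JekX (CCGGATA, off=0): starts [38] → cuts [38]

Pooled cuts: [38]

Fragments:
  [0,38): 38 bp
  [38,50): 12 bp

[12,38]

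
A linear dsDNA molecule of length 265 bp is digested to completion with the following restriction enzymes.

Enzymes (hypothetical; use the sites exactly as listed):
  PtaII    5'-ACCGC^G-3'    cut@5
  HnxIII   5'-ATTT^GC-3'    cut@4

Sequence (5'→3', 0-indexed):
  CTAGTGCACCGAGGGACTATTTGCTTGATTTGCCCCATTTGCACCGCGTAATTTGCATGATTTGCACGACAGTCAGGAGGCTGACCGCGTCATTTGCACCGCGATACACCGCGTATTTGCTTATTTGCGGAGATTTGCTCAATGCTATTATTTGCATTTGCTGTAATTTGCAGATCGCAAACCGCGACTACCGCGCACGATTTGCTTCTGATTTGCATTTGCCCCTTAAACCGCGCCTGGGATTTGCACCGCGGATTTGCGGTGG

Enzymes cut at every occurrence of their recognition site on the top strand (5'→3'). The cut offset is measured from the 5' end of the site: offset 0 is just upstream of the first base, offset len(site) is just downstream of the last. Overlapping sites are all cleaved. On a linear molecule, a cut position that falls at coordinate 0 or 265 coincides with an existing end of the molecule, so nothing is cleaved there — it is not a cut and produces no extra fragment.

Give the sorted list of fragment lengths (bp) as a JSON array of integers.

[6,6,6,6,7,7,7,7,7,7,8,9,9,9,9,9,10,10,10,11,11,14,16,17,22,25]

Scan for sites:
  PtaII ACCGCG/5: at [42, 83, 97, 107, 180, 189, 229, 247] ⇒ [47, 88, 102, 112, 185, 194, 234, 252]
  HnxIII ATTTGC/4: at [18, 27, 36, 50, 59, 91, 114, 122, 132, 149, 155, 165, 199, 210, 216, 241, 254] ⇒ [22, 31, 40, 54, 63, 95, 118, 126, 136, 153, 159, 169, 203, 214, 220, 245, 258]

All cut coordinates (distinct, sorted): [22, 31, 40, 47, 54, 63, 88, 95, 102, 112, 118, 126, 136, 153, 159, 169, 185, 194, 203, 214, 220, 234, 245, 252, 258]

Fragment lengths:
  [0,22): 22 bp
  [22,31): 9 bp
  [31,40): 9 bp
  [40,47): 7 bp
  [47,54): 7 bp
  [54,63): 9 bp
  [63,88): 25 bp
  [88,95): 7 bp
  [95,102): 7 bp
  [102,112): 10 bp
  [112,118): 6 bp
  [118,126): 8 bp
  [126,136): 10 bp
  [136,153): 17 bp
  [153,159): 6 bp
  [159,169): 10 bp
  [169,185): 16 bp
  [185,194): 9 bp
  [194,203): 9 bp
  [203,214): 11 bp
  [214,220): 6 bp
  [220,234): 14 bp
  [234,245): 11 bp
  [245,252): 7 bp
  [252,258): 6 bp
  [258,265): 7 bp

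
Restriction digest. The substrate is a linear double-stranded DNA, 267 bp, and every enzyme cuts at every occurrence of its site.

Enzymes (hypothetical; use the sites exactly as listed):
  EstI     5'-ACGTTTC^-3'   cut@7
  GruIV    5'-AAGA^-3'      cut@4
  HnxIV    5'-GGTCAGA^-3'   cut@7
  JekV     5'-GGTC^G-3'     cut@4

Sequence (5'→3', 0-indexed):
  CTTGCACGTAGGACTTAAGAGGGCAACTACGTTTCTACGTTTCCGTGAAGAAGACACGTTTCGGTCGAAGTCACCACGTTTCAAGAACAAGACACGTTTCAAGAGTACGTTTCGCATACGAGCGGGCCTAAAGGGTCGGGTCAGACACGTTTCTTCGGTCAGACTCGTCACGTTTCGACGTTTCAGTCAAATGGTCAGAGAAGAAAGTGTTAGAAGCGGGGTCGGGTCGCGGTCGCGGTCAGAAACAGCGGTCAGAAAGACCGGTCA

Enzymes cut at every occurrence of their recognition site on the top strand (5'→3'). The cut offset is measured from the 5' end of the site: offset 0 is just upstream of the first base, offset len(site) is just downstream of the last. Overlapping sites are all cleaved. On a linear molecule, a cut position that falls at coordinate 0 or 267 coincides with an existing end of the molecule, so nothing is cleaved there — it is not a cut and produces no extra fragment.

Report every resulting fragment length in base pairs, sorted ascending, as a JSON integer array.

[3,4,4,4,4,5,5,6,6,7,8,8,8,8,8,8,8,9,9,10,13,13,15,15,16,19,20,24]

Per-enzyme occurrences:
  EstI ACGTTTC/7: at [28, 36, 55, 75, 93, 106, 146, 169, 177] ⇒ [35, 43, 62, 82, 100, 113, 153, 176, 184]
  GruIV AAGA/4: at [16, 47, 50, 82, 88, 100, 200, 256] ⇒ [20, 51, 54, 86, 92, 104, 204, 260]
  HnxIV GGTCAGA/7: at [138, 156, 192, 236, 249] ⇒ [145, 163, 199, 243, 256]
  JekV GGTCG/4: at [62, 133, 219, 224, 230] ⇒ [66, 137, 223, 228, 234]

All cut coordinates (distinct, sorted): [20, 35, 43, 51, 54, 62, 66, 82, 86, 92, 100, 104, 113, 137, 145, 153, 163, 176, 184, 199, 204, 223, 228, 234, 243, 256, 260]

Fragments:
  [0,20): 20 bp
  [20,35): 15 bp
  [35,43): 8 bp
  [43,51): 8 bp
  [51,54): 3 bp
  [54,62): 8 bp
  [62,66): 4 bp
  [66,82): 16 bp
  [82,86): 4 bp
  [86,92): 6 bp
  [92,100): 8 bp
  [100,104): 4 bp
  [104,113): 9 bp
  [113,137): 24 bp
  [137,145): 8 bp
  [145,153): 8 bp
  [153,163): 10 bp
  [163,176): 13 bp
  [176,184): 8 bp
  [184,199): 15 bp
  [199,204): 5 bp
  [204,223): 19 bp
  [223,228): 5 bp
  [228,234): 6 bp
  [234,243): 9 bp
  [243,256): 13 bp
  [256,260): 4 bp
  [260,267): 7 bp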